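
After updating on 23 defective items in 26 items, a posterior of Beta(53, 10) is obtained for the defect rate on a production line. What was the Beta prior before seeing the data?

Beta(30, 7)

Under Beta–binomial conjugacy the posterior parameters are (a+s, b+f).
So a = 53 − 23 = 30 and b = 10 − 3 = 7.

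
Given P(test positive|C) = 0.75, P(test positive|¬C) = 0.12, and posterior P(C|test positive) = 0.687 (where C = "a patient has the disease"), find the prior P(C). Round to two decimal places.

Bayes' rule in odds form gives O(C|E) = O(C)·[P(E|C)/P(E|¬C)], hence O(C) = O(C|E)/LR.
Posterior odds = 0.687/(1−0.687) = 2.1949. LR = 0.75/0.12 = 6.2500.
Prior odds = 2.1949/6.2500 = 0.3512, so P(C) = 0.3512/(1+0.3512) ≈ 0.26.

P(C) = 0.26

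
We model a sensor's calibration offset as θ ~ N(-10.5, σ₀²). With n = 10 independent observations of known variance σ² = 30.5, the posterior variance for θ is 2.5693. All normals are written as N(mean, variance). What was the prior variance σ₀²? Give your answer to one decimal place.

For the Normal–Normal model with known σ², precisions add: τ_n = τ₀ + n/σ².
So 1/σ₀² = 1/2.5693 − 10/30.5 = 0.389211 − 0.327869 = 0.061342.
Hence σ₀² = 1/0.061342 ≈ 16.3.

σ₀² = 16.3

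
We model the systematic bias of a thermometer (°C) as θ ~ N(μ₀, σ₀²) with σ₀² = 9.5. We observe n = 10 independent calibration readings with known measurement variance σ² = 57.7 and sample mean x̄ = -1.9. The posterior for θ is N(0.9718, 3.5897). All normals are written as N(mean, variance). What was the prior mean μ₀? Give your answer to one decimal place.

μ₀ = 5.7

The posterior mean is a precision-weighted average: μ_n = (τ₀μ₀ + τ_data·x̄)/(τ₀+τ_data), with τ₀=1/σ₀² and τ_data=n/σ².
Here τ₀ = 1/9.5 = 0.105263 and τ_data = 10/57.7 = 0.173310, so τ_n = 0.278573.
Rearranging for μ₀: μ₀ = (μ_n·τ_n − τ_data·x̄)/τ₀ = (0.9718·0.278573 − 0.173310·-1.9) / 0.105263 = 0.600006/0.105263 ≈ 5.7.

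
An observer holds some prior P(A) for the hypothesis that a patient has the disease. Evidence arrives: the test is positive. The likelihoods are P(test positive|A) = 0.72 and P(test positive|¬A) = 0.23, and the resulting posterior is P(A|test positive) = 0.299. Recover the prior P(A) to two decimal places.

P(A) = 0.12

Bayes' rule in odds form gives O(A|E) = O(A)·[P(E|A)/P(E|¬A)], hence O(A) = O(A|E)/LR.
Posterior odds = 0.299/(1−0.299) = 0.4265. LR = 0.72/0.23 = 3.1304.
Prior odds = 0.4265/3.1304 = 0.1362, so P(A) = 0.1362/(1+0.1362) ≈ 0.12.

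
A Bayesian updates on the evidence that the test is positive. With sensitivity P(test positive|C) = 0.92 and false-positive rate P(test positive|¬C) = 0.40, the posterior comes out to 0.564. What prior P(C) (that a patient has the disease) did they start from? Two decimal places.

Bayes' rule in odds form gives O(C|E) = O(C)·[P(E|C)/P(E|¬C)], hence O(C) = O(C|E)/LR.
Posterior odds = 0.564/(1−0.564) = 1.2936. LR = 0.92/0.40 = 2.3000.
Prior odds = 1.2936/2.3000 = 0.5624, so P(C) = 0.5624/(1+0.5624) ≈ 0.36.

P(C) = 0.36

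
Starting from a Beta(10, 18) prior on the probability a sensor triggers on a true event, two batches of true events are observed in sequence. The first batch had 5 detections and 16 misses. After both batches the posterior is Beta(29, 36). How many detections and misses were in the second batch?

14 detections and 2 misses

Sequential conjugate updates are equivalent to a single update on the pooled data, so total successes = posterior α − prior α and total failures = posterior β − prior β.
Total across both batches: 29−10=19 detections, 36−18=18 misses.
Subtract the first batch: 19−5=14 detections and 18−16=2 misses.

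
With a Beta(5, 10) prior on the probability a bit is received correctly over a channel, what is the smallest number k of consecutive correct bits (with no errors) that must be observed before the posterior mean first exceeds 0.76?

After k correct bits and 0 errors the posterior is Beta(5+k, 10), with mean (5+k)/(5+10+k).
Set (5+k)/(15+k) > 0.76 and solve: k > (0.76·15 − 5)/(1 − 0.76) = 26.667.
The smallest integer exceeding 26.667 is 27.

k = 27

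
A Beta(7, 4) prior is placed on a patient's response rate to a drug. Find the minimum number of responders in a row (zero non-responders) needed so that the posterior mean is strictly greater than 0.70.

After k responders and 0 non-responders the posterior is Beta(7+k, 4), with mean (7+k)/(7+4+k).
Set (7+k)/(11+k) > 0.70 and solve: k > (0.70·11 − 7)/(1 − 0.70) = 2.333.
The smallest integer exceeding 2.333 is 3.

k = 3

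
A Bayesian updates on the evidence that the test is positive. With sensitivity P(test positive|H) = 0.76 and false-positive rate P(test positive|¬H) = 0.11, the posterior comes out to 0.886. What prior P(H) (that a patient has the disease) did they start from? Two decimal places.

P(H) = 0.53

In odds form, posterior odds = prior odds × likelihood ratio, so prior odds = posterior odds ÷ LR.
Posterior odds = 0.886/(1−0.886) = 7.7719. LR = 0.76/0.11 = 6.9091.
Prior odds = 7.7719/6.9091 = 1.1249, so P(H) = 1.1249/(1+1.1249) ≈ 0.53.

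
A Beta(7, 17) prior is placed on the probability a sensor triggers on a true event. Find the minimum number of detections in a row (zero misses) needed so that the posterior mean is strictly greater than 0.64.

After k detections and 0 misses the posterior is Beta(7+k, 17), with mean (7+k)/(7+17+k).
Set (7+k)/(24+k) > 0.64 and solve: k > (0.64·24 − 7)/(1 − 0.64) = 23.222.
The smallest integer exceeding 23.222 is 24.

k = 24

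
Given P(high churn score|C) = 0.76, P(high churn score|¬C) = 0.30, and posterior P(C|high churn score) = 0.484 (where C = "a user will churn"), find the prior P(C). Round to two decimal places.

P(C) = 0.27

Bayes' rule in odds form gives O(C|E) = O(C)·[P(E|C)/P(E|¬C)], hence O(C) = O(C|E)/LR.
Posterior odds = 0.484/(1−0.484) = 0.9380. LR = 0.76/0.30 = 2.5333.
Prior odds = 0.9380/2.5333 = 0.3703, so P(C) = 0.3703/(1+0.3703) ≈ 0.27.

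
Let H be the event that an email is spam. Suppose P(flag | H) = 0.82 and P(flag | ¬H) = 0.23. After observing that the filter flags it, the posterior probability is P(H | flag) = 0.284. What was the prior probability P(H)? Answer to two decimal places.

Bayes' rule in odds form gives O(H|E) = O(H)·[P(E|H)/P(E|¬H)], hence O(H) = O(H|E)/LR.
Posterior odds = 0.284/(1−0.284) = 0.3966. LR = 0.82/0.23 = 3.5652.
Prior odds = 0.3966/3.5652 = 0.1112, so P(H) = 0.1112/(1+0.1112) ≈ 0.10.

P(H) = 0.10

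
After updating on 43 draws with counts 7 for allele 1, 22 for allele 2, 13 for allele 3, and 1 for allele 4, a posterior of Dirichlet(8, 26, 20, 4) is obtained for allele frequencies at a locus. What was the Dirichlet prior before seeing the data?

Dirichlet(1, 4, 7, 3)

For a Dirichlet(α) prior with multinomial counts c, the posterior is Dirichlet(α + c) componentwise.
Subtract each count from the matching posterior parameter: 8−7=1, 26−22=4, 20−13=7, 4−1=3.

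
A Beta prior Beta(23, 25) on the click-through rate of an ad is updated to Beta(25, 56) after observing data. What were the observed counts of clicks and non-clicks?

2 clicks and 31 non-clicks

Beta is conjugate to the binomial likelihood: posterior = Beta(α+s, β+f).
Match parameters: s=25−23=2, f=56−25=31.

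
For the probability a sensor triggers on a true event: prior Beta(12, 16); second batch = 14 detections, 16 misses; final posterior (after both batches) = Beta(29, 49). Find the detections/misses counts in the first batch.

3 detections and 17 misses

Because Beta–binomial updating is additive in the counts, the combined data contributed (α_post−α_prior, β_post−β_prior) successes and failures.
Total across both batches: 29−12=17 detections, 49−16=33 misses.
Subtract the second batch: 17−14=3 detections and 33−16=17 misses.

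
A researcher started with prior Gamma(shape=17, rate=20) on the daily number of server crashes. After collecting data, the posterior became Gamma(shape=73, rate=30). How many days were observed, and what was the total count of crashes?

n = 10 days with total 56 crashes

Gamma–Poisson conjugacy: posterior shape = α + Σxᵢ, posterior rate = β + n.
Matching: Σxᵢ = 73 − 17 = 56 and n = 30 − 20 = 10.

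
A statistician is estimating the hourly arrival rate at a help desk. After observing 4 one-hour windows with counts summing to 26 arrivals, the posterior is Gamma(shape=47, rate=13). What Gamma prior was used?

Gamma–Poisson conjugacy: posterior shape = α + Σxᵢ, posterior rate = β + n.
So α = 47 − 26 = 21 and β = 13 − 4 = 9.

Gamma(shape=21, rate=9)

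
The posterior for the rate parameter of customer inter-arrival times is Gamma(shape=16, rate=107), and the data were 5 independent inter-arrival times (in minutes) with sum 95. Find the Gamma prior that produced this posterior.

For an exponential likelihood with a Gamma(α, β) prior on the rate, n observations with total T give posterior Gamma(α+n, β+T).
So α = 16 − 5 = 11 and β = 107 − 95 = 12.

Gamma(shape=11, rate=12)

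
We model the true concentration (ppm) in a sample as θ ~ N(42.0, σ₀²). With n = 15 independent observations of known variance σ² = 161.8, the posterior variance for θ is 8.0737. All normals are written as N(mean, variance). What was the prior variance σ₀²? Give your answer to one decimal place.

σ₀² = 32.1

Posterior precision equals prior precision plus data precision: 1/σ_n² = 1/σ₀² + n/σ².
So 1/σ₀² = 1/8.0737 − 15/161.8 = 0.123859 − 0.092707 = 0.031152.
Hence σ₀² = 1/0.031152 ≈ 32.1.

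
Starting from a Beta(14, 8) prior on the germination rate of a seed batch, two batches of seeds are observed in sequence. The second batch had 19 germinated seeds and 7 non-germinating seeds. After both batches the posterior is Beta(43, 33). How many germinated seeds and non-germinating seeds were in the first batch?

10 germinated seeds and 18 non-germinating seeds

Because Beta–binomial updating is additive in the counts, the combined data contributed (α_post−α_prior, β_post−β_prior) successes and failures.
Total across both batches: 43−14=29 germinated seeds, 33−8=25 non-germinating seeds.
Subtract the second batch: 29−19=10 germinated seeds and 25−7=18 non-germinating seeds.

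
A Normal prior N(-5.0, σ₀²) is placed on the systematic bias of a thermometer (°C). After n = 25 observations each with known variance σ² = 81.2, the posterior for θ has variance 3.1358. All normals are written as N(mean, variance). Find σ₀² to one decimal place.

For the Normal–Normal model with known σ², precisions add: τ_n = τ₀ + n/σ².
So 1/σ₀² = 1/3.1358 − 25/81.2 = 0.318898 − 0.307882 = 0.011016.
Hence σ₀² = 1/0.011016 ≈ 90.8.

σ₀² = 90.8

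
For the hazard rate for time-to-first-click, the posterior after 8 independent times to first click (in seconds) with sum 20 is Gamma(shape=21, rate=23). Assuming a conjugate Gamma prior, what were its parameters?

Gamma–exponential conjugacy: posterior shape = α + n, posterior rate = β + Σtᵢ.
So α = 21 − 8 = 13 and β = 23 − 20 = 3.

Gamma(shape=13, rate=3)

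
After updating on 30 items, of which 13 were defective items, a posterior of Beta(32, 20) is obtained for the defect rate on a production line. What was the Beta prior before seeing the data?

Beta(19, 3)

Under Beta–binomial conjugacy the posterior parameters are (α+s, β+f).
Subtract the data counts: 32−13=19, 20−17=3.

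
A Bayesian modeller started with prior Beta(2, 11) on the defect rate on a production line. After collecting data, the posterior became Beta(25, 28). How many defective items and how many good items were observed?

23 defective items and 17 good items

Beta is conjugate to the binomial likelihood: posterior = Beta(α+s, β+f).
So s = 25 − 2 = 23 and f = 28 − 11 = 17.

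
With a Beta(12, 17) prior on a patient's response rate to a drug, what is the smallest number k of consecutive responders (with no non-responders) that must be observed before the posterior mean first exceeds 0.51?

After k responders and 0 non-responders the posterior is Beta(12+k, 17), with mean (12+k)/(12+17+k).
Set (12+k)/(29+k) > 0.51 and solve: k > (0.51·29 − 12)/(1 − 0.51) = 5.694.
The smallest integer exceeding 5.694 is 6, and checking k=6: (18)/(35) = 0.5143 > 0.51.

k = 6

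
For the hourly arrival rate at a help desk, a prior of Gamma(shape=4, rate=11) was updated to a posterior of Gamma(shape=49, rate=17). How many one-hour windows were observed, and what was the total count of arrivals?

Gamma–Poisson conjugacy: posterior shape = α + Σxᵢ, posterior rate = β + n.
Matching: Σxᵢ = 49 − 4 = 45 and n = 17 − 11 = 6.

n = 6 one-hour windows with total 45 arrivals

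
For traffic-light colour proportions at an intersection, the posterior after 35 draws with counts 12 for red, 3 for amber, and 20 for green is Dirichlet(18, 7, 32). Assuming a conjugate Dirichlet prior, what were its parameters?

Dirichlet(6, 4, 12)

For a Dirichlet(α) prior with multinomial counts c, the posterior is Dirichlet(α + c) componentwise.
Subtract each count from the matching posterior parameter: 18−12=6, 7−3=4, 32−20=12.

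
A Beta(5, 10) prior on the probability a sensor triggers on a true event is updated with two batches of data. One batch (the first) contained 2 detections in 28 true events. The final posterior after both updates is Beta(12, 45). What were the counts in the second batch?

5 detections and 9 misses

Because Beta–binomial updating is additive in the counts, the combined data contributed (α_post−α_prior, β_post−β_prior) successes and failures.
Total across both batches: 12−5=7 detections, 45−10=35 misses.
Subtract the first batch: 7−2=5 detections and 35−26=9 misses.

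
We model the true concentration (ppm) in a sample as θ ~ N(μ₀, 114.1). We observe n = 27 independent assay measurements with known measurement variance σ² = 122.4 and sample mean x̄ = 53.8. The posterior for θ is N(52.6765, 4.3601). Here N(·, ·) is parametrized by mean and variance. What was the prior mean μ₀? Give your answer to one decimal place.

The posterior mean is a precision-weighted average: μ_n = (τ₀μ₀ + τ_data·x̄)/(τ₀+τ_data), with τ₀=1/σ₀² and τ_data=n/σ².
Here τ₀ = 1/114.1 = 0.008764 and τ_data = 27/122.4 = 0.220588, so τ_n = 0.229352.
Rearranging for μ₀: μ₀ = (μ_n·τ_n − τ_data·x̄)/τ₀ = (52.6765·0.229352 − 0.220588·53.8) / 0.008764 = 0.213826/0.008764 ≈ 24.4.

μ₀ = 24.4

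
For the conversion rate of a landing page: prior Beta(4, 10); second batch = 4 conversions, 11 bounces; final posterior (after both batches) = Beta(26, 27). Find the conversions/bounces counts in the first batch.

Because Beta–binomial updating is additive in the counts, the combined data contributed (α_post−α_prior, β_post−β_prior) successes and failures.
Total across both batches: 26−4=22 conversions, 27−10=17 bounces.
Subtract the second batch: 22−4=18 conversions and 17−11=6 bounces.

18 conversions and 6 bounces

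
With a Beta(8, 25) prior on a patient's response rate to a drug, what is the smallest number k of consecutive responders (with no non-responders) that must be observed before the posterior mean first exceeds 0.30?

k = 3

After k responders and 0 non-responders the posterior is Beta(8+k, 25), with mean (8+k)/(8+25+k).
Set (8+k)/(33+k) > 0.30 and solve: k > (0.30·33 − 8)/(1 − 0.30) = 2.714.
The smallest integer exceeding 2.714 is 3.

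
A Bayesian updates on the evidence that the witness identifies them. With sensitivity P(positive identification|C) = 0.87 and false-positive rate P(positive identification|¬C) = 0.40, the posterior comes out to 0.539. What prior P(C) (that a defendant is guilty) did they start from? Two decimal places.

P(C) = 0.35

In odds form, posterior odds = prior odds × likelihood ratio, so prior odds = posterior odds ÷ LR.
Posterior odds = 0.539/(1−0.539) = 1.1692. LR = 0.87/0.40 = 2.1750.
Prior odds = 1.1692/2.1750 = 0.5376, so P(C) = 0.5376/(1+0.5376) ≈ 0.35.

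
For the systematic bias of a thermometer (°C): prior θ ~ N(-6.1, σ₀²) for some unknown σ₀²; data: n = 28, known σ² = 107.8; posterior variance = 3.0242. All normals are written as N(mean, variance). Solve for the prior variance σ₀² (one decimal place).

σ₀² = 14.1

For the Normal–Normal model with known σ², precisions add: τ_n = τ₀ + n/σ².
So 1/σ₀² = 1/3.0242 − 28/107.8 = 0.330666 − 0.259740 = 0.070926.
Hence σ₀² = 1/0.070926 ≈ 14.1.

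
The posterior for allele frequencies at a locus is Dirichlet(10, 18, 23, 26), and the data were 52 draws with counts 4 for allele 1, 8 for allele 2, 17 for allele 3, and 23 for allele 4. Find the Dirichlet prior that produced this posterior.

Dirichlet(6, 10, 6, 3)

For a Dirichlet(α) prior with multinomial counts c, the posterior is Dirichlet(α + c) componentwise.
Subtract each count from the matching posterior parameter: 10−4=6, 18−8=10, 23−17=6, 26−23=3.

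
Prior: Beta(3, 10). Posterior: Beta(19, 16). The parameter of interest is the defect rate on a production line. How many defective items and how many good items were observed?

16 defective items and 6 good items

Under Beta–binomial conjugacy the posterior parameters are (α+s, β+f).
So s = 19 − 3 = 16 and f = 16 − 10 = 6.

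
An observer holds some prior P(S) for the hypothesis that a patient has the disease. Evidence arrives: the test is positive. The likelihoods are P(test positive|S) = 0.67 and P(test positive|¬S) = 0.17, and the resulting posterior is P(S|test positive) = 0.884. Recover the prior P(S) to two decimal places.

P(S) = 0.66

In odds form, posterior odds = prior odds × likelihood ratio, so prior odds = posterior odds ÷ LR.
Posterior odds = 0.884/(1−0.884) = 7.6207. LR = 0.67/0.17 = 3.9412.
Prior odds = 7.6207/3.9412 = 1.9336, so P(S) = 1.9336/(1+1.9336) ≈ 0.66.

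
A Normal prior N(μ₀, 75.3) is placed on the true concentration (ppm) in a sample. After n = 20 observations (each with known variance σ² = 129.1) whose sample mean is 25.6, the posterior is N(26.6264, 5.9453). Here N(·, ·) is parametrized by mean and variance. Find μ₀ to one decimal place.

The posterior mean is a precision-weighted average: μ_n = (τ₀μ₀ + τ_data·x̄)/(τ₀+τ_data), with τ₀=1/σ₀² and τ_data=n/σ².
Here τ₀ = 1/75.3 = 0.013280 and τ_data = 20/129.1 = 0.154919, so τ_n = 0.168199.
Rearranging for μ₀: μ₀ = (μ_n·τ_n − τ_data·x̄)/τ₀ = (26.6264·0.168199 − 0.154919·25.6) / 0.013280 = 0.512607/0.013280 ≈ 38.6.

μ₀ = 38.6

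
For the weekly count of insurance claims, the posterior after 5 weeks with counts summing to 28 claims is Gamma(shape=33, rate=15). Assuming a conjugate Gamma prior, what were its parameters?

Gamma(shape=5, rate=10)

Gamma–Poisson conjugacy: posterior shape = α + Σxᵢ, posterior rate = β + n.
So α = 33 − 28 = 5 and β = 15 − 5 = 10.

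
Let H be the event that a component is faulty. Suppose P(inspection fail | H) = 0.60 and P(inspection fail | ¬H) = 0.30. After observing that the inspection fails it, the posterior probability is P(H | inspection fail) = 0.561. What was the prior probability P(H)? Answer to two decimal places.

P(H) = 0.39

Bayes' rule in odds form gives O(H|E) = O(H)·[P(E|H)/P(E|¬H)], hence O(H) = O(H|E)/LR.
Posterior odds = 0.561/(1−0.561) = 1.2779. LR = 0.60/0.30 = 2.0000.
Prior odds = 1.2779/2.0000 = 0.6390, so P(H) = 0.6390/(1+0.6390) ≈ 0.39.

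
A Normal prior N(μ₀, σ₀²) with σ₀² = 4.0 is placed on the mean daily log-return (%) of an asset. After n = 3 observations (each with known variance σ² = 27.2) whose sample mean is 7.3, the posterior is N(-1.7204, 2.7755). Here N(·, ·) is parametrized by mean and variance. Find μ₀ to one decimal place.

The posterior mean is a precision-weighted average: μ_n = (τ₀μ₀ + τ_data·x̄)/(τ₀+τ_data), with τ₀=1/σ₀² and τ_data=n/σ².
Here τ₀ = 1/4.0 = 0.250000 and τ_data = 3/27.2 = 0.110294, so τ_n = 0.360294.
Rearranging for μ₀: μ₀ = (μ_n·τ_n − τ_data·x̄)/τ₀ = (-1.7204·0.360294 − 0.110294·7.3) / 0.250000 = -1.424996/0.250000 ≈ -5.7.

μ₀ = -5.7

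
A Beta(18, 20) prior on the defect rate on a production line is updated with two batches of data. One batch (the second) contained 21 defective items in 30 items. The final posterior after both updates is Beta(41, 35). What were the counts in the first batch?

2 defective items and 6 good items

Because Beta–binomial updating is additive in the counts, the combined data contributed (α_post−α_prior, β_post−β_prior) successes and failures.
Total across both batches: 41−18=23 defective items, 35−20=15 good items.
Subtract the second batch: 23−21=2 defective items and 15−9=6 good items.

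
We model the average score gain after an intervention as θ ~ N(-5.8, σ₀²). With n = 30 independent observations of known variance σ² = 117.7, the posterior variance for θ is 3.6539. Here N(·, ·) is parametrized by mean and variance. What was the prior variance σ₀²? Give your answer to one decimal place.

σ₀² = 53.2

Posterior precision equals prior precision plus data precision: 1/σ_n² = 1/σ₀² + n/σ².
So 1/σ₀² = 1/3.6539 − 30/117.7 = 0.273680 − 0.254885 = 0.018795.
Hence σ₀² = 1/0.018795 ≈ 53.2.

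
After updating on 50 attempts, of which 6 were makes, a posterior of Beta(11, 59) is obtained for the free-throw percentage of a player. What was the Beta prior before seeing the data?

Beta(5, 15)

Beta is conjugate to the binomial likelihood: posterior = Beta(α+s, β+f).
Subtract the data counts: 11−6=5, 59−44=15.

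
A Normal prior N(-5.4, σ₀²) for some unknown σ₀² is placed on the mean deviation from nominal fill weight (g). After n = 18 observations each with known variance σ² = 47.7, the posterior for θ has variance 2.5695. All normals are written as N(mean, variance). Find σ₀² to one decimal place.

Posterior precision equals prior precision plus data precision: 1/σ_n² = 1/σ₀² + n/σ².
So 1/σ₀² = 1/2.5695 − 18/47.7 = 0.389181 − 0.377358 = 0.011823.
Hence σ₀² = 1/0.011823 ≈ 84.6.

σ₀² = 84.6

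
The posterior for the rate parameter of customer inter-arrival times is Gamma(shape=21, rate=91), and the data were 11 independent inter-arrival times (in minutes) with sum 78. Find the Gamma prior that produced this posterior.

For an exponential likelihood with a Gamma(α, β) prior on the rate, n observations with total T give posterior Gamma(α+n, β+T).
So α = 21 − 11 = 10 and β = 91 − 78 = 13.

Gamma(shape=10, rate=13)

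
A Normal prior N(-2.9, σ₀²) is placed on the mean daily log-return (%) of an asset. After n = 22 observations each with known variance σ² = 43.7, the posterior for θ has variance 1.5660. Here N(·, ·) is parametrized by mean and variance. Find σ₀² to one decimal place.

For the Normal–Normal model with known σ², precisions add: τ_n = τ₀ + n/σ².
So 1/σ₀² = 1/1.5660 − 22/43.7 = 0.638570 − 0.503432 = 0.135138.
Hence σ₀² = 1/0.135138 ≈ 7.4.

σ₀² = 7.4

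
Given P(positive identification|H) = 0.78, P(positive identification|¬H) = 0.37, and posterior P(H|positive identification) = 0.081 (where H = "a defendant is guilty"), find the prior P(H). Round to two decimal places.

Bayes' rule in odds form gives O(H|E) = O(H)·[P(E|H)/P(E|¬H)], hence O(H) = O(H|E)/LR.
Posterior odds = 0.081/(1−0.081) = 0.0881. LR = 0.78/0.37 = 2.1081.
Prior odds = 0.0881/2.1081 = 0.0418, so P(H) = 0.0418/(1+0.0418) ≈ 0.04.

P(H) = 0.04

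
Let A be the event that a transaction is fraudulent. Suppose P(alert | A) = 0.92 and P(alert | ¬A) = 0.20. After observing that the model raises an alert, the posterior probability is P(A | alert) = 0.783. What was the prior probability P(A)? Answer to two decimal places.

In odds form, posterior odds = prior odds × likelihood ratio, so prior odds = posterior odds ÷ LR.
Posterior odds = 0.783/(1−0.783) = 3.6083. LR = 0.92/0.20 = 4.6000.
Prior odds = 3.6083/4.6000 = 0.7844, so P(A) = 0.7844/(1+0.7844) ≈ 0.44.

P(A) = 0.44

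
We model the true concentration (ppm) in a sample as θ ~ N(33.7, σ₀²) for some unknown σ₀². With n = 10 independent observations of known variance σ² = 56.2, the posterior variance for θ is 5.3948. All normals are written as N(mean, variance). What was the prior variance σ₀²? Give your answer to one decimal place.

σ₀² = 134.6

Posterior precision equals prior precision plus data precision: 1/σ_n² = 1/σ₀² + n/σ².
So 1/σ₀² = 1/5.3948 − 10/56.2 = 0.185364 − 0.177936 = 0.007428.
Hence σ₀² = 1/0.007428 ≈ 134.6.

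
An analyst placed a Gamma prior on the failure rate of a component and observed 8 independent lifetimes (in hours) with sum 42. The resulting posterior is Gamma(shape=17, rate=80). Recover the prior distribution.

For an exponential likelihood with a Gamma(α, β) prior on the rate, n observations with total T give posterior Gamma(α+n, β+T).
So α = 17 − 8 = 9 and β = 80 − 42 = 38.

Gamma(shape=9, rate=38)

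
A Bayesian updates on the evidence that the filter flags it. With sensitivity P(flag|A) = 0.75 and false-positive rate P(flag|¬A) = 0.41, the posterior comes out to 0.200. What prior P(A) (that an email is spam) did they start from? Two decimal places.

P(A) = 0.12

In odds form, posterior odds = prior odds × likelihood ratio, so prior odds = posterior odds ÷ LR.
Posterior odds = 0.200/(1−0.200) = 0.2500. LR = 0.75/0.41 = 1.8293.
Prior odds = 0.2500/1.8293 = 0.1367, so P(A) = 0.1367/(1+0.1367) ≈ 0.12.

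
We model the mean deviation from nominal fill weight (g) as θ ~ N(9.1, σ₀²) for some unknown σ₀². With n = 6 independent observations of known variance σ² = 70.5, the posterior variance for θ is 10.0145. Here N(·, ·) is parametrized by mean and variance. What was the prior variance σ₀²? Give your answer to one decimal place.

σ₀² = 67.8

For the Normal–Normal model with known σ², precisions add: τ_n = τ₀ + n/σ².
So 1/σ₀² = 1/10.0145 − 6/70.5 = 0.099855 − 0.085106 = 0.014749.
Hence σ₀² = 1/0.014749 ≈ 67.8.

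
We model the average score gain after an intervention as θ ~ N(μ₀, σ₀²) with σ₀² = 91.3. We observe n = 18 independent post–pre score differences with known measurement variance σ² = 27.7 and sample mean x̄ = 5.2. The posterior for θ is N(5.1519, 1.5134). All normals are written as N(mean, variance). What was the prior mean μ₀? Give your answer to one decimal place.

The posterior mean is a precision-weighted average: μ_n = (τ₀μ₀ + τ_data·x̄)/(τ₀+τ_data), with τ₀=1/σ₀² and τ_data=n/σ².
Here τ₀ = 1/91.3 = 0.010953 and τ_data = 18/27.7 = 0.649819, so τ_n = 0.660772.
Rearranging for μ₀: μ₀ = (μ_n·τ_n − τ_data·x̄)/τ₀ = (5.1519·0.660772 − 0.649819·5.2) / 0.010953 = 0.025172/0.010953 ≈ 2.3.

μ₀ = 2.3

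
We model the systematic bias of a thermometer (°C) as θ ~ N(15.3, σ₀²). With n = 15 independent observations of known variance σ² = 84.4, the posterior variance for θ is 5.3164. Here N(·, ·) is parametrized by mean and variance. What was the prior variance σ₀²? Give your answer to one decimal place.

For the Normal–Normal model with known σ², precisions add: τ_n = τ₀ + n/σ².
So 1/σ₀² = 1/5.3164 − 15/84.4 = 0.188097 − 0.177725 = 0.010372.
Hence σ₀² = 1/0.010372 ≈ 96.4.

σ₀² = 96.4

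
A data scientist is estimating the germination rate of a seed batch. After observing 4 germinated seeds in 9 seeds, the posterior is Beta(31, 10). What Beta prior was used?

Beta(27, 5)

Beta is conjugate to the binomial likelihood: posterior = Beta(α+s, β+f).
Subtract the data counts: 31−4=27, 10−5=5.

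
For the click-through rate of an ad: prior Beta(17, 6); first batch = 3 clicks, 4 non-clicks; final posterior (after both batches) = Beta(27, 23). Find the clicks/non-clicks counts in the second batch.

7 clicks and 13 non-clicks

Because Beta–binomial updating is additive in the counts, the combined data contributed (α_post−α_prior, β_post−β_prior) successes and failures.
Total across both batches: 27−17=10 clicks, 23−6=17 non-clicks.
Subtract the first batch: 10−3=7 clicks and 17−4=13 non-clicks.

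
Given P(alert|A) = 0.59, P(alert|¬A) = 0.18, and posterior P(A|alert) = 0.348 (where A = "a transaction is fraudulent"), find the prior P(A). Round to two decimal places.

P(A) = 0.14

Bayes' rule in odds form gives O(A|E) = O(A)·[P(E|A)/P(E|¬A)], hence O(A) = O(A|E)/LR.
Posterior odds = 0.348/(1−0.348) = 0.5337. LR = 0.59/0.18 = 3.2778.
Prior odds = 0.5337/3.2778 = 0.1628, so P(A) = 0.1628/(1+0.1628) ≈ 0.14.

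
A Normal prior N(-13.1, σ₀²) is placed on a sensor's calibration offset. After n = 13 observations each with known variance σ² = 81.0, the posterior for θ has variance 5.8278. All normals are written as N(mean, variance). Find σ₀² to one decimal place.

σ₀² = 90.1

For the Normal–Normal model with known σ², precisions add: τ_n = τ₀ + n/σ².
So 1/σ₀² = 1/5.8278 − 13/81.0 = 0.171591 − 0.160494 = 0.011097.
Hence σ₀² = 1/0.011097 ≈ 90.1.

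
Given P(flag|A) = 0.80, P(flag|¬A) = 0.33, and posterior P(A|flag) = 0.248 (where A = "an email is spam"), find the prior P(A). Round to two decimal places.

P(A) = 0.12

Bayes' rule in odds form gives O(A|E) = O(A)·[P(E|A)/P(E|¬A)], hence O(A) = O(A|E)/LR.
Posterior odds = 0.248/(1−0.248) = 0.3298. LR = 0.80/0.33 = 2.4242.
Prior odds = 0.3298/2.4242 = 0.1360, so P(A) = 0.1360/(1+0.1360) ≈ 0.12.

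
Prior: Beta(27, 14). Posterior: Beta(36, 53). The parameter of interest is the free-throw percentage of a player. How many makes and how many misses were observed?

A Beta(a, b) prior with s successes and f failures in binomial data gives a Beta(a+s, b+f) posterior.
So s = 36 − 27 = 9 and f = 53 − 14 = 39.

9 makes and 39 misses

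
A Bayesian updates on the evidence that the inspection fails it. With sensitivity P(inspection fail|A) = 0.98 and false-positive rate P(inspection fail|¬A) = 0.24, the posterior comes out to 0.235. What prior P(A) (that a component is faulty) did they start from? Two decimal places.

P(A) = 0.07

Bayes' rule in odds form gives O(A|E) = O(A)·[P(E|A)/P(E|¬A)], hence O(A) = O(A|E)/LR.
Posterior odds = 0.235/(1−0.235) = 0.3072. LR = 0.98/0.24 = 4.0833.
Prior odds = 0.3072/4.0833 = 0.0752, so P(A) = 0.0752/(1+0.0752) ≈ 0.07.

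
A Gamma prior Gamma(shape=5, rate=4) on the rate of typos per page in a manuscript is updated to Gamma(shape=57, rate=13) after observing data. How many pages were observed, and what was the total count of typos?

n = 9 pages with total 52 typos

Gamma–Poisson conjugacy: posterior shape = α + Σxᵢ, posterior rate = β + n.
Matching: Σxᵢ = 57 − 5 = 52 and n = 13 − 4 = 9.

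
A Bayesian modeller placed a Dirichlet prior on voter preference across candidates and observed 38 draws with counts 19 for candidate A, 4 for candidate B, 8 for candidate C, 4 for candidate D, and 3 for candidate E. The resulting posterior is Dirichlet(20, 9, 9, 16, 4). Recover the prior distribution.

Dirichlet(1, 5, 1, 12, 1)

For a Dirichlet(α) prior with multinomial counts c, the posterior is Dirichlet(α + c) componentwise.
Subtract each count from the matching posterior parameter: 20−19=1, 9−4=5, 9−8=1, 16−4=12, 4−3=1.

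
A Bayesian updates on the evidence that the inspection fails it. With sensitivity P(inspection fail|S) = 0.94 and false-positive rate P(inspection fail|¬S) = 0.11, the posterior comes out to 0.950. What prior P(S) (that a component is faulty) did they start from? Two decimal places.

Bayes' rule in odds form gives O(S|E) = O(S)·[P(E|S)/P(E|¬S)], hence O(S) = O(S|E)/LR.
Posterior odds = 0.950/(1−0.950) = 19.0000. LR = 0.94/0.11 = 8.5455.
Prior odds = 19.0000/8.5455 = 2.2234, so P(S) = 2.2234/(1+2.2234) ≈ 0.69.

P(S) = 0.69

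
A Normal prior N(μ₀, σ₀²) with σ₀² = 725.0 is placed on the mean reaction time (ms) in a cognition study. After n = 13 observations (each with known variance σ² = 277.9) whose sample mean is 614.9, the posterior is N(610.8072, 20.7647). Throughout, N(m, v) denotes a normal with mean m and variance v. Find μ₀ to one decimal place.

The posterior mean is a precision-weighted average: μ_n = (τ₀μ₀ + τ_data·x̄)/(τ₀+τ_data), with τ₀=1/σ₀² and τ_data=n/σ².
Here τ₀ = 1/725.0 = 0.001379 and τ_data = 13/277.9 = 0.046779, so τ_n = 0.048158.
Rearranging for μ₀: μ₀ = (μ_n·τ_n − τ_data·x̄)/τ₀ = (610.8072·0.048158 − 0.046779·614.9) / 0.001379 = 0.650846/0.001379 ≈ 472.0.

μ₀ = 472.0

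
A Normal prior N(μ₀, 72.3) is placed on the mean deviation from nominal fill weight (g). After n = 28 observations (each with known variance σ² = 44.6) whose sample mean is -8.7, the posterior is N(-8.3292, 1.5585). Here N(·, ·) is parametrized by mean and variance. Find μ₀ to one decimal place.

The posterior mean is a precision-weighted average: μ_n = (τ₀μ₀ + τ_data·x̄)/(τ₀+τ_data), with τ₀=1/σ₀² and τ_data=n/σ².
Here τ₀ = 1/72.3 = 0.013831 and τ_data = 28/44.6 = 0.627803, so τ_n = 0.641634.
Rearranging for μ₀: μ₀ = (μ_n·τ_n − τ_data·x̄)/τ₀ = (-8.3292·0.641634 − 0.627803·-8.7) / 0.013831 = 0.117588/0.013831 ≈ 8.5.

μ₀ = 8.5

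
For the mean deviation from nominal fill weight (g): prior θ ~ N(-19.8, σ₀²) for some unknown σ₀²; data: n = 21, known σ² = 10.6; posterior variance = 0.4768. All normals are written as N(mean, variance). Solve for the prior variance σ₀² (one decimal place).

σ₀² = 8.6

For the Normal–Normal model with known σ², precisions add: τ_n = τ₀ + n/σ².
So 1/σ₀² = 1/0.4768 − 21/10.6 = 2.097315 − 1.981132 = 0.116183.
Hence σ₀² = 1/0.116183 ≈ 8.6.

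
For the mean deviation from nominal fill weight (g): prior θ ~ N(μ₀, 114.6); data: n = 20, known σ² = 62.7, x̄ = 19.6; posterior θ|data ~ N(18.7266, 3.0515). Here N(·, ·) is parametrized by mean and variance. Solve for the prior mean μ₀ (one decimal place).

μ₀ = -13.2

With known observation variance, the Normal–Normal posterior has precision τ_n = τ₀ + n/σ² and mean μ_n = (τ₀μ₀ + (n/σ²)x̄)/τ_n.
Here τ₀ = 1/114.6 = 0.008726 and τ_data = 20/62.7 = 0.318979, so τ_n = 0.327705.
Rearranging for μ₀: μ₀ = (μ_n·τ_n − τ_data·x̄)/τ₀ = (18.7266·0.327705 − 0.318979·19.6) / 0.008726 = -0.115188/0.008726 ≈ -13.2.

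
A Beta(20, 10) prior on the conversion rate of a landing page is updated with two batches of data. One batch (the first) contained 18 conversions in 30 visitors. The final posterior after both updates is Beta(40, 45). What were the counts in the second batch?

Because Beta–binomial updating is additive in the counts, the combined data contributed (α_post−α_prior, β_post−β_prior) successes and failures.
Total across both batches: 40−20=20 conversions, 45−10=35 bounces.
Subtract the first batch: 20−18=2 conversions and 35−12=23 bounces.

2 conversions and 23 bounces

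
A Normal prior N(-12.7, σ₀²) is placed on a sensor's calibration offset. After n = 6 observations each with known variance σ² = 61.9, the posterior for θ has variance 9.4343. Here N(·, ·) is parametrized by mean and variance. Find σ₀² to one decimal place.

σ₀² = 110.3

For the Normal–Normal model with known σ², precisions add: τ_n = τ₀ + n/σ².
So 1/σ₀² = 1/9.4343 − 6/61.9 = 0.105996 − 0.096931 = 0.009065.
Hence σ₀² = 1/0.009065 ≈ 110.3.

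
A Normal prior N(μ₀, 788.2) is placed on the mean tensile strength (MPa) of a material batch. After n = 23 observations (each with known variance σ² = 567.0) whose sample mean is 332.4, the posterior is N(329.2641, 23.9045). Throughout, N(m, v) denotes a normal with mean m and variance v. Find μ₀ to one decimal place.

μ₀ = 229.0

With known observation variance, the Normal–Normal posterior has precision τ_n = τ₀ + n/σ² and mean μ_n = (τ₀μ₀ + (n/σ²)x̄)/τ_n.
Here τ₀ = 1/788.2 = 0.001269 and τ_data = 23/567.0 = 0.040564, so τ_n = 0.041833.
Rearranging for μ₀: μ₀ = (μ_n·τ_n − τ_data·x̄)/τ₀ = (329.2641·0.041833 − 0.040564·332.4) / 0.001269 = 0.290631/0.001269 ≈ 229.0.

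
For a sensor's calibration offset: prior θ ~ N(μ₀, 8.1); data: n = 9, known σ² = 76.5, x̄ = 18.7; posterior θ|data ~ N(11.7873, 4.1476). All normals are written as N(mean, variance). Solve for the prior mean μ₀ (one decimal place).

μ₀ = 5.2

With known observation variance, the Normal–Normal posterior has precision τ_n = τ₀ + n/σ² and mean μ_n = (τ₀μ₀ + (n/σ²)x̄)/τ_n.
Here τ₀ = 1/8.1 = 0.123457 and τ_data = 9/76.5 = 0.117647, so τ_n = 0.241104.
Rearranging for μ₀: μ₀ = (μ_n·τ_n − τ_data·x̄)/τ₀ = (11.7873·0.241104 − 0.117647·18.7) / 0.123457 = 0.641966/0.123457 ≈ 5.2.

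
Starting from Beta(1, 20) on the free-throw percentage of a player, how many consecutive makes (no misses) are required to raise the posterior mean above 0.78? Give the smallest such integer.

k = 70

After k makes and 0 misses the posterior is Beta(1+k, 20), with mean (1+k)/(1+20+k).
Set (1+k)/(21+k) > 0.78 and solve: k > (0.78·21 − 1)/(1 − 0.78) = 69.909.
The smallest integer exceeding 69.909 is 70, and checking k=70: (71)/(91) = 0.7802 > 0.78.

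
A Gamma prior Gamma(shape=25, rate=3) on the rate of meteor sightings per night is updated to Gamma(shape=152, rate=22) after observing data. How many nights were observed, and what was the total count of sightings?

n = 19 nights with total 127 sightings

Gamma–Poisson conjugacy: posterior shape = α + Σxᵢ, posterior rate = β + n.
Matching: Σxᵢ = 152 − 25 = 127 and n = 22 − 3 = 19.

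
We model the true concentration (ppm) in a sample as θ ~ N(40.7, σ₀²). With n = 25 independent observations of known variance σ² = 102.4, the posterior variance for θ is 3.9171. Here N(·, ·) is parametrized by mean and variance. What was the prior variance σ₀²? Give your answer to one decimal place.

σ₀² = 89.7

Posterior precision equals prior precision plus data precision: 1/σ_n² = 1/σ₀² + n/σ².
So 1/σ₀² = 1/3.9171 − 25/102.4 = 0.255291 − 0.244141 = 0.011150.
Hence σ₀² = 1/0.011150 ≈ 89.7.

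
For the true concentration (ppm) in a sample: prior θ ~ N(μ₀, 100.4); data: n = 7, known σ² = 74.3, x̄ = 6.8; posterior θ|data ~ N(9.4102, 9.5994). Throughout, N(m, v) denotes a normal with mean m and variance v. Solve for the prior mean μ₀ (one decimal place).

μ₀ = 34.1

With known observation variance, the Normal–Normal posterior has precision τ_n = τ₀ + n/σ² and mean μ_n = (τ₀μ₀ + (n/σ²)x̄)/τ_n.
Here τ₀ = 1/100.4 = 0.009960 and τ_data = 7/74.3 = 0.094213, so τ_n = 0.104173.
Rearranging for μ₀: μ₀ = (μ_n·τ_n − τ_data·x̄)/τ₀ = (9.4102·0.104173 − 0.094213·6.8) / 0.009960 = 0.339640/0.009960 ≈ 34.1.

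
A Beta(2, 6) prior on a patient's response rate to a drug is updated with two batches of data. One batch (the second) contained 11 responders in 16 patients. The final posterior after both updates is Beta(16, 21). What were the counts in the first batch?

Because Beta–binomial updating is additive in the counts, the combined data contributed (α_post−α_prior, β_post−β_prior) successes and failures.
Total across both batches: 16−2=14 responders, 21−6=15 non-responders.
Subtract the second batch: 14−11=3 responders and 15−5=10 non-responders.

3 responders and 10 non-responders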